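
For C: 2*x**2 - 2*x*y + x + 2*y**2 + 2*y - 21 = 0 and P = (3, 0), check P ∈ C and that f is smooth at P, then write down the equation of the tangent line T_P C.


Tangent line at P: 13*x - 4*y - 39 = 0.

Step 1: f(3, 0) = 0, so P lies on C.
Step 2: partial derivatives
  f_x(x, y) = 4*x - 2*y + 1, f_y(x, y) = -2*x + 4*y + 2.
  f_x(P) = 13, f_y(P) = -4 (gradient nonzero, so P is smooth).
Step 3: tangent line at P: 13·(x − 3) + -4·(y − 0) = 0.
Expanding: 13*x - 4*y - 39 = 0.


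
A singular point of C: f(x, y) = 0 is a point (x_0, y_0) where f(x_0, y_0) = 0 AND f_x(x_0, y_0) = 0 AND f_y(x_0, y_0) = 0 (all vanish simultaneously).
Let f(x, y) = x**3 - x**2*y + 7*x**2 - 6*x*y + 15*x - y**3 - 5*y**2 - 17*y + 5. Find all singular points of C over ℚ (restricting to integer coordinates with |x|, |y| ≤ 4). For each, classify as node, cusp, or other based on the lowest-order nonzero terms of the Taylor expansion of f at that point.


Singular points: {(-3, -2)}; classification: cusp.

Compute partial derivatives:
  f_x = 3*x**2 - 2*x*y + 14*x - 6*y + 15.
  f_y = -x**2 - 6*x - 3*y**2 - 10*y - 17.
Scan x_0 ∈ {−4, ..., 4}. For each x_0, f_y(x_0, y) is a polynomial in y; find its integer roots y ∈ {−4, ..., 4}, then test f_x and f at those candidates.
  x = -4: f_y(-4, y) = -3*y**2 - 10*y - 9; no integer root y with |y| ≤ 4.
  x = -3: f_y(-3, y) = -3*y**2 - 10*y - 8; vanishes at y ∈ {-2}. (-3, -2): f_x = 0, f = 0 — SINGULAR.
  x = -2: f_y(-2, y) = -3*y**2 - 10*y - 9; no integer root y with |y| ≤ 4.
  x = -1: f_y(-1, y) = -3*y**2 - 10*y - 12; no integer root y with |y| ≤ 4.
  x = 0: f_y(0, y) = -3*y**2 - 10*y - 17; no integer root y with |y| ≤ 4.
  x = 1: f_y(1, y) = -3*y**2 - 10*y - 24; no integer root y with |y| ≤ 4.
  x = 2: f_y(2, y) = -3*y**2 - 10*y - 33; no integer root y with |y| ≤ 4.
  x = 3: f_y(3, y) = -3*y**2 - 10*y - 44; no integer root y with |y| ≤ 4.
  x = 4: f_y(4, y) = -3*y**2 - 10*y - 57; no integer root y with |y| ≤ 4.
Only singular point on the grid: (-3, -2).
Classify: substitute x = -3 + u, y = -2 + v and expand: f = u**3 - u**2*v - v**3 + v**2.
No constant or linear terms (consistent with a singular point). Quadratic part: v**2. Cubic part: u**3 - u**2*v - v**3.
The quadratic part v**2 is a perfect square, so there is a single (double) tangent line v = 0, i.e. y = -2. Restricting the cubic part to that line (v = 0) leaves u**3 ≠ 0, so f is not divisible by v and the branch is v² ≈ -u**3 to lowest order — this is a cusp.
Classification: cusp.


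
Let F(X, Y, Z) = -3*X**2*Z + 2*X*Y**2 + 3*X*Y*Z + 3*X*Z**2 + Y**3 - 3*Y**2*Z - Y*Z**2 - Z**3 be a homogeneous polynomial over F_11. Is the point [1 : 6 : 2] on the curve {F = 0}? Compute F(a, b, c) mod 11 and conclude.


F(1,6,2) ≡ 5 (mod 11); P is NOT on the curve.

Evaluate F(1, 6, 2) term-by-term (mod 11).
  -3*X**2*Z ↦ -3·1·1·2 = -6
  2*X*Y**2 ↦ 2·1·36·1 = 72
  3*X*Y*Z ↦ 3·1·6·2 = 36
  3*X*Z**2 ↦ 3·1·1·4 = 12
  Y**3 ↦ 1·1·216·1 = 216
  -3*Y**2*Z ↦ -3·1·36·2 = -216
  -Y*Z**2 ↦ -1·1·6·4 = -24
  -Z**3 ↦ -1·1·1·8 = -8
Sum: F(1, 6, 2) = (-6) + (72) + (36) + (12) + (216) + (-216) + (-24) + (-8) = 82.
Reducing mod 11: 82 ≡ 5 (mod 11).
Since F(a, b, c) ≡ 5 ≠ 0 (mod 11), P does NOT lie on the curve.


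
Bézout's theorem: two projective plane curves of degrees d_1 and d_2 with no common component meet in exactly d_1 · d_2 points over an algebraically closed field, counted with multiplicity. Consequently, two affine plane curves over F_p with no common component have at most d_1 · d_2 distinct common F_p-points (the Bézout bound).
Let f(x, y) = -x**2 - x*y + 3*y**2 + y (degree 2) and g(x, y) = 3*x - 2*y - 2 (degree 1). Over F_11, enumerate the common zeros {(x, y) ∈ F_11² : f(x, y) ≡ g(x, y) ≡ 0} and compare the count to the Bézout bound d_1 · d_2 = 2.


Common zeros: {(4, 5)}; count = 1; Bézout bound = 2.

deg(f) = 2, deg(g) = 1, so Bézout bound = 2.
Scan x ∈ F_11. For each x, list the y ∈ F_11 with f(x, y) ≡ 0 and those with g(x, y) ≡ 0 (mod 11); the common zeros in that column are the intersection.
  x = 0: f ≡ 0 at y ∈ {0, 7}; g ≡ 0 at y ∈ {10}; common: ∅.
  x = 1: f ≡ 0 at y ∈ {2, 9}; g ≡ 0 at y ∈ {6}; common: ∅.
  x = 2: f ≡ 0 at y ∈ {5, 10}; g ≡ 0 at y ∈ {2}; common: ∅.
  x = 3: f ≡ 0 at y ∈ ∅; g ≡ 0 at y ∈ {9}; common: ∅.
  x = 4: f ≡ 0 at y ∈ {5, 7}; g ≡ 0 at y ∈ {5}; common: {5}.
  x = 5: f ≡ 0 at y ∈ ∅; g ≡ 0 at y ∈ {1}; common: ∅.
  x = 6: f ≡ 0 at y ∈ ∅; g ≡ 0 at y ∈ {8}; common: ∅.
  x = 7: f ≡ 0 at y ∈ ∅; g ≡ 0 at y ∈ {4}; common: ∅.
  x = 8: f ≡ 0 at y ∈ {2, 4}; g ≡ 0 at y ∈ {0}; common: ∅.
  x = 9: f ≡ 0 at y ∈ ∅; g ≡ 0 at y ∈ {7}; common: ∅.
  x = 10: f ≡ 0 at y ∈ {4, 10}; g ≡ 0 at y ∈ {3}; common: ∅.
Collecting: common zeros = {(4, 5)}, so the count is 1.
Comparison with the Bézout bound: 1 ≤ 2 = deg(f)·deg(g), as expected for curves with no common component (the affine F_11-count falls short of the bound because intersections may lie at infinity, over extension fields, or carry multiplicity).


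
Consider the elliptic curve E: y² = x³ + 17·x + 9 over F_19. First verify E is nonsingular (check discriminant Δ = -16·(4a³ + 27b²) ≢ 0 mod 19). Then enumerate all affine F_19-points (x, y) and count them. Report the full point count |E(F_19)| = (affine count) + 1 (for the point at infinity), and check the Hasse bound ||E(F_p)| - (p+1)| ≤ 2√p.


Affine points = {(0, 3), (0, 16), (3, 7), (3, 12), (6, 2), (6, 17), (8, 7), (8, 12), (9, 6), (9, 13), (10, 1), (10, 18), (11, 8), (11, 11), (16, 8), (16, 11), (17, 9), (17, 10)}; affine count = 18; |E(F_19)| = 19.

Discriminant check: Δ ∝ 4a³ + 27b² = 4·17³ + 27·9² = 4·4913 + 27·81 ≡ 8 (mod 19). Nonzero ⇒ E is nonsingular.
For each x ∈ F_19, compute rhs = x³ + 17·x + 9 mod 19, then count y ∈ F_19 with y² ≡ rhs.
  x = 0: rhs = 9, matching y values: 3, 16 (2 points).
  x = 1: rhs = 8, matching y values: none (0 points).
  x = 2: rhs = 13, matching y values: none (0 points).
  x = 3: rhs = 11, matching y values: 7, 12 (2 points).
  x = 4: rhs = 8, matching y values: none (0 points).
  x = 5: rhs = 10, matching y values: none (0 points).
  x = 6: rhs = 4, matching y values: 2, 17 (2 points).
  x = 7: rhs = 15, matching y values: none (0 points).
  x = 8: rhs = 11, matching y values: 7, 12 (2 points).
  x = 9: rhs = 17, matching y values: 6, 13 (2 points).
  x = 10: rhs = 1, matching y values: 1, 18 (2 points).
  x = 11: rhs = 7, matching y values: 8, 11 (2 points).
  x = 12: rhs = 3, matching y values: none (0 points).
  x = 13: rhs = 14, matching y values: none (0 points).
  x = 14: rhs = 8, matching y values: none (0 points).
  x = 15: rhs = 10, matching y values: none (0 points).
  x = 16: rhs = 7, matching y values: 8, 11 (2 points).
  x = 17: rhs = 5, matching y values: 9, 10 (2 points).
  x = 18: rhs = 10, matching y values: none (0 points).
Total affine count: 18.
Full point count |E(F_19)| = 18 + 1 = 19.
Hasse bound: |19 − (19+1)| = |-1| = 1 ≤ 2√19 ≈ 8.7178 ✓.


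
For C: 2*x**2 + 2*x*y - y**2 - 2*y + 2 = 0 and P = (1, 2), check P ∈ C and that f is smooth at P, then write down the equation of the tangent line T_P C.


Tangent line at P: 8*x - 4*y = 0.

Step 1: f(1, 2) = 0, so P lies on C.
Step 2: partial derivatives
  f_x(x, y) = 4*x + 2*y, f_y(x, y) = 2*x - 2*y - 2.
  f_x(P) = 8, f_y(P) = -4 (gradient nonzero, so P is smooth).
Step 3: tangent line at P: 8·(x − 1) + -4·(y − 2) = 0.
Expanding: 8*x - 4*y = 0.


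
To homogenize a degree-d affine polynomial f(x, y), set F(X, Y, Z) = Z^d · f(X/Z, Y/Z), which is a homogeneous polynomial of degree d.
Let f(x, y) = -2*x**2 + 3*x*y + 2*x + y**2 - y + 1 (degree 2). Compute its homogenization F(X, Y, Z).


F(X, Y, Z) = -2*X**2 + 3*X*Y + 2*X*Z + Y**2 - Y*Z + Z**2

deg(f) = 2.
Substitute x = X/Z, y = Y/Z into f, then multiply by Z^2.
  monomial -2·x^2·y^0 ↦ -2·X^2·Y^0·Z^0.
  monomial 3·x^1·y^1 ↦ 3·X^1·Y^1·Z^0.
  monomial 2·x^1·y^0 ↦ 2·X^1·Y^0·Z^1.
  monomial 1·x^0·y^2 ↦ 1·X^0·Y^2·Z^0.
  monomial -1·x^0·y^1 ↦ -1·X^0·Y^1·Z^1.
  monomial 1·x^0·y^0 ↦ 1·X^0·Y^0·Z^2.
Collecting: F(X, Y, Z) = -2*X**2 + 3*X*Y + 2*X*Z + Y**2 - Y*Z + Z**2.


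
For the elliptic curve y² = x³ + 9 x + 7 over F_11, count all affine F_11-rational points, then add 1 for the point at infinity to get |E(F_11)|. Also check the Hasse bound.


Affine points = {(2, 0), (5, 1), (5, 10), (9, 5), (9, 6)}; affine count = 5; |E(F_11)| = 6.

Discriminant check: Δ ∝ 4a³ + 27b² = 4·9³ + 27·7² = 4·729 + 27·49 ≡ 4 (mod 11). Nonzero ⇒ E is nonsingular.
For each x ∈ F_11, compute rhs = x³ + 9·x + 7 mod 11, then count y ∈ F_11 with y² ≡ rhs.
  x = 0: rhs = 7, matching y values: none (0 points).
  x = 1: rhs = 6, matching y values: none (0 points).
  x = 2: rhs = 0, matching y values: 0 (1 points).
  x = 3: rhs = 6, matching y values: none (0 points).
  x = 4: rhs = 8, matching y values: none (0 points).
  x = 5: rhs = 1, matching y values: 1, 10 (2 points).
  x = 6: rhs = 2, matching y values: none (0 points).
  x = 7: rhs = 6, matching y values: none (0 points).
  x = 8: rhs = 8, matching y values: none (0 points).
  x = 9: rhs = 3, matching y values: 5, 6 (2 points).
  x = 10: rhs = 8, matching y values: none (0 points).
Total affine count: 5.
Full point count |E(F_11)| = 5 + 1 = 6.
Hasse bound: |6 − (11+1)| = |-6| = 6 ≤ 2√11 ≈ 6.6332 ✓.


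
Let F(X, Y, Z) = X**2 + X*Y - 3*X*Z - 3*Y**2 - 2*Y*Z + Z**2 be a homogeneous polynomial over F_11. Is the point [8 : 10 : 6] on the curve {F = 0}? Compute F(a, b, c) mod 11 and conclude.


F(8,10,6) ≡ 1 (mod 11); P is NOT on the curve.

Evaluate F(8, 10, 6) term-by-term (mod 11).
  X**2 ↦ 1·64·1·1 = 64
  X*Y ↦ 1·8·10·1 = 80
  -3*X*Z ↦ -3·8·1·6 = -144
  -3*Y**2 ↦ -3·1·100·1 = -300
  -2*Y*Z ↦ -2·1·10·6 = -120
  Z**2 ↦ 1·1·1·36 = 36
Sum: F(8, 10, 6) = (64) + (80) + (-144) + (-300) + (-120) + (36) = -384.
Reducing mod 11: -384 ≡ 1 (mod 11).
Since F(a, b, c) ≡ 1 ≠ 0 (mod 11), P does NOT lie on the curve.


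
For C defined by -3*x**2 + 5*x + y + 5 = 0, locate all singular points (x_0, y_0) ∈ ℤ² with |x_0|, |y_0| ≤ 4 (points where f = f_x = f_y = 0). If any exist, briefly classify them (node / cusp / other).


No singular points in the scanned grid; C is smooth there.

Compute partial derivatives:
  f_x = 5 - 6*x.
  f_y = 1.
f_y = 1 is a nonzero constant, so f_y never vanishes: no point (x, y) can satisfy f = f_x = f_y = 0. In particular no (x, y) ∈ {−4, ..., 4}² is singular; the curve is smooth.


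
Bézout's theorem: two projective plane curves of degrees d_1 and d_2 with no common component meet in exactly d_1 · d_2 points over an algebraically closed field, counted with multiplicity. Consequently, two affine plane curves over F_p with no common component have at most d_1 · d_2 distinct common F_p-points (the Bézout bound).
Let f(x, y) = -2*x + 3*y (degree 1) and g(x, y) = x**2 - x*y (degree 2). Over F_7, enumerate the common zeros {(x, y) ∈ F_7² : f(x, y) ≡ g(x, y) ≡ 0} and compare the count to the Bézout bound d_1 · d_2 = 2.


Common zeros: {(0, 0)}; count = 1; Bézout bound = 2.

deg(f) = 1, deg(g) = 2, so Bézout bound = 2.
Scan x ∈ F_7. For each x, list the y ∈ F_7 with f(x, y) ≡ 0 and those with g(x, y) ≡ 0 (mod 7); the common zeros in that column are the intersection.
  x = 0: f ≡ 0 at y ∈ {0}; g ≡ 0 at y ∈ {0, 1, 2, 3, 4, 5, 6}; common: {0}.
  x = 1: f ≡ 0 at y ∈ {3}; g ≡ 0 at y ∈ {1}; common: ∅.
  x = 2: f ≡ 0 at y ∈ {6}; g ≡ 0 at y ∈ {2}; common: ∅.
  x = 3: f ≡ 0 at y ∈ {2}; g ≡ 0 at y ∈ {3}; common: ∅.
  x = 4: f ≡ 0 at y ∈ {5}; g ≡ 0 at y ∈ {4}; common: ∅.
  x = 5: f ≡ 0 at y ∈ {1}; g ≡ 0 at y ∈ {5}; common: ∅.
  x = 6: f ≡ 0 at y ∈ {4}; g ≡ 0 at y ∈ {6}; common: ∅.
Collecting: common zeros = {(0, 0)}, so the count is 1.
Comparison with the Bézout bound: 1 ≤ 2 = deg(f)·deg(g), as expected for curves with no common component (the affine F_7-count falls short of the bound because intersections may lie at infinity, over extension fields, or carry multiplicity).


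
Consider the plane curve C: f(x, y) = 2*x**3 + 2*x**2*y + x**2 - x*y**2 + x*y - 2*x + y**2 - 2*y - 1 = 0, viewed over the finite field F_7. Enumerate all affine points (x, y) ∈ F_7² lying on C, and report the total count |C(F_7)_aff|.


Affine F_7-points: {(0, 4), (0, 5), (1, 0), (3, 0), (3, 6), (4, 3), (4, 6), (6, 0), (6, 4)}; count = 9.

For each of the 49 pairs (x, y) ∈ F_7², evaluate f(x, y) mod 7. Record the zeros.
  x = 0: [0↦6, 1↦5, 2↦6, 3↦2, 4↦0, 5↦0, 6↦2]  zeros at y ∈ {4, 5}
  x = 1: [0↦0, 1↦1, 2↦2, 3↦3, 4↦4, 5↦5, 6↦6]  zeros at y ∈ {0}
  x = 2: [0↦1, 1↦1, 2↦6, 3↦2, 4↦3, 5↦2, 6↦6]  zeros at y ∈ ∅
  x = 3: [0↦0, 1↦3, 2↦2, 3↦4, 4↦2, 5↦3, 6↦0]  zeros at y ∈ {0, 6}
  x = 4: [0↦2, 1↦5, 2↦2, 3↦0, 4↦6, 5↦6, 6↦0]  zeros at y ∈ {3, 6}
  x = 5: [0↦5, 1↦5, 2↦4, 3↦2, 4↦6, 5↦2, 6↦4]  zeros at y ∈ ∅
  x = 6: [0↦0, 1↦1, 2↦6, 3↦1, 4↦0, 5↦3, 6↦3]  zeros at y ∈ {0, 4}
Collecting zeros: affine points = {(0, 4), (0, 5), (1, 0), (3, 0), (3, 6), (4, 3), (4, 6), (6, 0), (6, 4)}.
Total count |C(F_7)_aff| = 9.


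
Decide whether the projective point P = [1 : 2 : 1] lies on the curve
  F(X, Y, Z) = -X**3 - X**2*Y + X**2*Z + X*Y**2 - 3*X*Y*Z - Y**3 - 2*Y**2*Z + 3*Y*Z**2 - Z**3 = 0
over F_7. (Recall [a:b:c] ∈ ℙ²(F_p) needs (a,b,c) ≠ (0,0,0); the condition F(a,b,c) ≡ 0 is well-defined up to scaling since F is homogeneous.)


F(1,2,1) ≡ 6 (mod 7); P is NOT on the curve.

Evaluate F(1, 2, 1) term-by-term (mod 7).
  -X**3 ↦ -1·1·1·1 = -1
  -X**2*Y ↦ -1·1·2·1 = -2
  X**2*Z ↦ 1·1·1·1 = 1
  X*Y**2 ↦ 1·1·4·1 = 4
  -3*X*Y*Z ↦ -3·1·2·1 = -6
  -Y**3 ↦ -1·1·8·1 = -8
  -2*Y**2*Z ↦ -2·1·4·1 = -8
  3*Y*Z**2 ↦ 3·1·2·1 = 6
  -Z**3 ↦ -1·1·1·1 = -1
Sum: F(1, 2, 1) = (-1) + (-2) + (1) + (4) + (-6) + (-8) + (-8) + (6) + (-1) = -15.
Reducing mod 7: -15 ≡ 6 (mod 7).
Since F(a, b, c) ≡ 6 ≠ 0 (mod 7), P does NOT lie on the curve.


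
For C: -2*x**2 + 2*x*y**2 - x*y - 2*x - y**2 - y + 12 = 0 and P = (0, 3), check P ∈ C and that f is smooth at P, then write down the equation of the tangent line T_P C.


Tangent line at P: 13*x - 7*y + 21 = 0.

Step 1: f(0, 3) = 0, so P lies on C.
Step 2: partial derivatives
  f_x(x, y) = -4*x + 2*y**2 - y - 2, f_y(x, y) = 4*x*y - x - 2*y - 1.
  f_x(P) = 13, f_y(P) = -7 (gradient nonzero, so P is smooth).
Step 3: tangent line at P: 13·(x − 0) + -7·(y − 3) = 0.
Expanding: 13*x - 7*y + 21 = 0.


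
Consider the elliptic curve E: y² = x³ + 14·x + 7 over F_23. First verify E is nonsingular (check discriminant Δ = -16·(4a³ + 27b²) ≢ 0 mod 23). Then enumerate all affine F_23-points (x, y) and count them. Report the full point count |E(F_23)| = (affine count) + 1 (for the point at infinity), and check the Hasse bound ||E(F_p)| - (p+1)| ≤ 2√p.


Affine points = {(4, 9), (4, 14), (5, 8), (5, 15), (6, 10), (6, 13), (14, 7), (14, 16), (15, 2), (15, 21), (16, 7), (16, 16), (17, 11), (17, 12), (19, 5), (19, 18)}; affine count = 16; |E(F_23)| = 17.

Discriminant check: Δ ∝ 4a³ + 27b² = 4·14³ + 27·7² = 4·2744 + 27·49 ≡ 17 (mod 23). Nonzero ⇒ E is nonsingular.
For each x ∈ F_23, compute rhs = x³ + 14·x + 7 mod 23, then count y ∈ F_23 with y² ≡ rhs.
  x = 0: rhs = 7, matching y values: none (0 points).
  x = 1: rhs = 22, matching y values: none (0 points).
  x = 2: rhs = 20, matching y values: none (0 points).
  x = 3: rhs = 7, matching y values: none (0 points).
  x = 4: rhs = 12, matching y values: 9, 14 (2 points).
  x = 5: rhs = 18, matching y values: 8, 15 (2 points).
  x = 6: rhs = 8, matching y values: 10, 13 (2 points).
  x = 7: rhs = 11, matching y values: none (0 points).
  x = 8: rhs = 10, matching y values: none (0 points).
  x = 9: rhs = 11, matching y values: none (0 points).
  x = 10: rhs = 20, matching y values: none (0 points).
  x = 11: rhs = 20, matching y values: none (0 points).
  x = 12: rhs = 17, matching y values: none (0 points).
  x = 13: rhs = 17, matching y values: none (0 points).
  x = 14: rhs = 3, matching y values: 7, 16 (2 points).
  x = 15: rhs = 4, matching y values: 2, 21 (2 points).
  x = 16: rhs = 3, matching y values: 7, 16 (2 points).
  x = 17: rhs = 6, matching y values: 11, 12 (2 points).
  x = 18: rhs = 19, matching y values: none (0 points).
  x = 19: rhs = 2, matching y values: 5, 18 (2 points).
  x = 20: rhs = 7, matching y values: none (0 points).
  x = 21: rhs = 17, matching y values: none (0 points).
  x = 22: rhs = 15, matching y values: none (0 points).
Total affine count: 16.
Full point count |E(F_23)| = 16 + 1 = 17.
Hasse bound: |17 − (23+1)| = |-7| = 7 ≤ 2√23 ≈ 9.5917 ✓.


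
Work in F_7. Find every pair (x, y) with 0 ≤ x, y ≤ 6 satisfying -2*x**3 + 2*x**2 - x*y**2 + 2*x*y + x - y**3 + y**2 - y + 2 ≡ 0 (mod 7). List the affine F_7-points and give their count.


Affine F_7-points: {(1, 3), (2, 6), (5, 1)}; count = 3.

For each of the 49 pairs (x, y) ∈ F_7², evaluate f(x, y) mod 7. Record the zeros.
  x = 0: [0↦2, 1↦1, 2↦3, 3↦2, 4↦6, 5↦2, 6↦5]  zeros at y ∈ ∅
  x = 1: [0↦3, 1↦3, 2↦4, 3↦0, 4↦6, 5↦2, 6↦3]  zeros at y ∈ {3}
  x = 2: [0↦3, 1↦4, 2↦4, 3↦4, 4↦5, 5↦1, 6↦0]  zeros at y ∈ {6}
  x = 3: [0↦4, 1↦6, 2↦5, 3↦2, 4↦5, 5↦1, 6↦5]  zeros at y ∈ ∅
  x = 4: [0↦1, 1↦4, 2↦2, 3↦3, 4↦1, 5↦4, 6↦6]  zeros at y ∈ ∅
  x = 5: [0↦3, 1↦0, 2↦4, 3↦2, 4↦2, 5↦5, 6↦5]  zeros at y ∈ {1}
  x = 6: [0↦5, 1↦3, 2↦6, 3↦1, 4↦3, 5↦6, 6↦4]  zeros at y ∈ ∅
Collecting zeros: affine points = {(1, 3), (2, 6), (5, 1)}.
Total count |C(F_7)_aff| = 3.


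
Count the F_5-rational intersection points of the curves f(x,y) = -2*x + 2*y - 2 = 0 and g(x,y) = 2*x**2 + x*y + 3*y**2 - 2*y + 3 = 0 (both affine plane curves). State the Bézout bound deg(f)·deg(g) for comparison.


Common zeros: {(1, 2), (4, 0)}; count = 2; Bézout bound = 2.

deg(f) = 1, deg(g) = 2, so Bézout bound = 2.
Scan x ∈ F_5. For each x, list the y ∈ F_5 with f(x, y) ≡ 0 and those with g(x, y) ≡ 0 (mod 5); the common zeros in that column are the intersection.
  x = 0: f ≡ 0 at y ∈ {1}; g ≡ 0 at y ∈ ∅; common: ∅.
  x = 1: f ≡ 0 at y ∈ {2}; g ≡ 0 at y ∈ {0, 2}; common: {2}.
  x = 2: f ≡ 0 at y ∈ {3}; g ≡ 0 at y ∈ ∅; common: ∅.
  x = 3: f ≡ 0 at y ∈ {4}; g ≡ 0 at y ∈ {1, 2}; common: ∅.
  x = 4: f ≡ 0 at y ∈ {0}; g ≡ 0 at y ∈ {0, 1}; common: {0}.
Collecting: common zeros = {(1, 2), (4, 0)}, so the count is 2.
Comparison with the Bézout bound: 2 ≤ 2 = deg(f)·deg(g), as expected for curves with no common component (the bound is attained).


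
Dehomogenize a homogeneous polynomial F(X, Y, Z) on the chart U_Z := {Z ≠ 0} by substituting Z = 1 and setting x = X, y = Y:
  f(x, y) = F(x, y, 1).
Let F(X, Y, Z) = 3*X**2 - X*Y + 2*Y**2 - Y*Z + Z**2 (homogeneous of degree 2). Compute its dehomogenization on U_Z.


f(x, y) = 3*x**2 - x*y + 2*y**2 - y + 1

On U_Z we set Z = 1. Each monomial c·X^i·Y^j·Z^k in F becomes c·x^i·y^j·1^k = c·x^i·y^j.
Substituting Z = 1: F(X, Y, 1) = 3*x**2 - x*y + 2*y**2 - y + 1.
Note: deg(f) ≤ deg(F) = 2; strict inequality happens when F is divisible by Z (lost terms).


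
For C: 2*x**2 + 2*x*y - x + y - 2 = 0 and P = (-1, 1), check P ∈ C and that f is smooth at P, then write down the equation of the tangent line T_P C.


Tangent line at P: -3*x - y - 2 = 0.

Step 1: f(-1, 1) = 0, so P lies on C.
Step 2: partial derivatives
  f_x(x, y) = 4*x + 2*y - 1, f_y(x, y) = 2*x + 1.
  f_x(P) = -3, f_y(P) = -1 (gradient nonzero, so P is smooth).
Step 3: tangent line at P: -3·(x − -1) + -1·(y − 1) = 0.
Expanding: -3*x - y - 2 = 0.


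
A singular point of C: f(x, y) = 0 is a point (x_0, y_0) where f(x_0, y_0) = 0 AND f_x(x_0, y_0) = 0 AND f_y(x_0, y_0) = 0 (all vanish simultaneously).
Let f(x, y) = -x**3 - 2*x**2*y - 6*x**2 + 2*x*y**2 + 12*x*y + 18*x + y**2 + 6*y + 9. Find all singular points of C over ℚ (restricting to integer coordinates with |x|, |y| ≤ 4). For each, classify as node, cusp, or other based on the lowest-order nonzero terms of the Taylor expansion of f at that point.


Singular points: {(0, -3)}; classification: cusp.

Compute partial derivatives:
  f_x = -3*x**2 - 4*x*y - 12*x + 2*y**2 + 12*y + 18.
  f_y = -2*x**2 + 4*x*y + 12*x + 2*y + 6.
Scan x_0 ∈ {−4, ..., 4}. For each x_0, f_y(x_0, y) is a polynomial in y; find its integer roots y ∈ {−4, ..., 4}, then test f_x and f at those candidates.
  x = -4: f_y(-4, y) = -14*y - 74; no integer root y with |y| ≤ 4.
  x = -3: f_y(-3, y) = -10*y - 48; no integer root y with |y| ≤ 4.
  x = -2: f_y(-2, y) = -6*y - 26; no integer root y with |y| ≤ 4.
  x = -1: f_y(-1, y) = -2*y - 8; vanishes at y ∈ {-4}. (-1, -4): f_x = -5 ≠ 0.
  x = 0: f_y(0, y) = 2*y + 6; vanishes at y ∈ {-3}. (0, -3): f_x = 0, f = 0 — SINGULAR.
  x = 1: f_y(1, y) = 6*y + 16; no integer root y with |y| ≤ 4.
  x = 2: f_y(2, y) = 10*y + 22; no integer root y with |y| ≤ 4.
  x = 3: f_y(3, y) = 14*y + 24; no integer root y with |y| ≤ 4.
  x = 4: f_y(4, y) = 18*y + 22; no integer root y with |y| ≤ 4.
Only singular point on the grid: (0, -3).
Classify: substitute x = 0 + u, y = -3 + v and expand: f = -u**3 - 2*u**2*v + 2*u*v**2 + v**2.
No constant or linear terms (consistent with a singular point). Quadratic part: v**2. Cubic part: -u**3 - 2*u**2*v + 2*u*v**2.
The quadratic part v**2 is a perfect square, so there is a single (double) tangent line v = 0, i.e. y = -3. Restricting the cubic part to that line (v = 0) leaves -u**3 ≠ 0, so f is not divisible by v and the branch is v² ≈ u**3 to lowest order — this is a cusp.
Classification: cusp.


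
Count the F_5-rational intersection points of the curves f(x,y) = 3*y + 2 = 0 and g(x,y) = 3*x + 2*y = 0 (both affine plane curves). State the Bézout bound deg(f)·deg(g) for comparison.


Common zeros: {(1, 1)}; count = 1; Bézout bound = 1.

deg(f) = 1, deg(g) = 1, so Bézout bound = 1.
Scan x ∈ F_5. For each x, list the y ∈ F_5 with f(x, y) ≡ 0 and those with g(x, y) ≡ 0 (mod 5); the common zeros in that column are the intersection.
  x = 0: f ≡ 0 at y ∈ {1}; g ≡ 0 at y ∈ {0}; common: ∅.
  x = 1: f ≡ 0 at y ∈ {1}; g ≡ 0 at y ∈ {1}; common: {1}.
  x = 2: f ≡ 0 at y ∈ {1}; g ≡ 0 at y ∈ {2}; common: ∅.
  x = 3: f ≡ 0 at y ∈ {1}; g ≡ 0 at y ∈ {3}; common: ∅.
  x = 4: f ≡ 0 at y ∈ {1}; g ≡ 0 at y ∈ {4}; common: ∅.
Collecting: common zeros = {(1, 1)}, so the count is 1.
Comparison with the Bézout bound: 1 ≤ 1 = deg(f)·deg(g), as expected for curves with no common component (the bound is attained).


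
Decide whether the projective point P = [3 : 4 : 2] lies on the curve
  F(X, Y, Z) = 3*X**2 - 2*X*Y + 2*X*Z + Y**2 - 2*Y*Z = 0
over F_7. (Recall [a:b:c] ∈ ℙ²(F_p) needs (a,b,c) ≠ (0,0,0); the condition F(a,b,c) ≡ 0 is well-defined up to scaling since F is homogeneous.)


F(3,4,2) ≡ 1 (mod 7); P is NOT on the curve.

Evaluate F(3, 4, 2) term-by-term (mod 7).
  3*X**2 ↦ 3·9·1·1 = 27
  -2*X*Y ↦ -2·3·4·1 = -24
  2*X*Z ↦ 2·3·1·2 = 12
  Y**2 ↦ 1·1·16·1 = 16
  -2*Y*Z ↦ -2·1·4·2 = -16
Sum: F(3, 4, 2) = (27) + (-24) + (12) + (16) + (-16) = 15.
Reducing mod 7: 15 ≡ 1 (mod 7).
Since F(a, b, c) ≡ 1 ≠ 0 (mod 7), P does NOT lie on the curve.


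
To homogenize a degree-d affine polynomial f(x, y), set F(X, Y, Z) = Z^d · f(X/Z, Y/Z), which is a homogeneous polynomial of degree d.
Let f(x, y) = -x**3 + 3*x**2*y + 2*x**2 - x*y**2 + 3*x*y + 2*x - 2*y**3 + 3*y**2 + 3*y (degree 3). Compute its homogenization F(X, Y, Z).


F(X, Y, Z) = -X**3 + 3*X**2*Y + 2*X**2*Z - X*Y**2 + 3*X*Y*Z + 2*X*Z**2 - 2*Y**3 + 3*Y**2*Z + 3*Y*Z**2

deg(f) = 3.
Substitute x = X/Z, y = Y/Z into f, then multiply by Z^3.
  monomial -1·x^3·y^0 ↦ -1·X^3·Y^0·Z^0.
  monomial 3·x^2·y^1 ↦ 3·X^2·Y^1·Z^0.
  monomial 2·x^2·y^0 ↦ 2·X^2·Y^0·Z^1.
  monomial -1·x^1·y^2 ↦ -1·X^1·Y^2·Z^0.
  monomial 3·x^1·y^1 ↦ 3·X^1·Y^1·Z^1.
  monomial 2·x^1·y^0 ↦ 2·X^1·Y^0·Z^2.
  monomial -2·x^0·y^3 ↦ -2·X^0·Y^3·Z^0.
  monomial 3·x^0·y^2 ↦ 3·X^0·Y^2·Z^1.
  monomial 3·x^0·y^1 ↦ 3·X^0·Y^1·Z^2.
Collecting: F(X, Y, Z) = -X**3 + 3*X**2*Y + 2*X**2*Z - X*Y**2 + 3*X*Y*Z + 2*X*Z**2 - 2*Y**3 + 3*Y**2*Z + 3*Y*Z**2.


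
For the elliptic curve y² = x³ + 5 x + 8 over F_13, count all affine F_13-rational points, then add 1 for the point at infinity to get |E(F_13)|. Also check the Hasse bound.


Affine points = {(1, 1), (1, 12), (2, 0), (4, 1), (4, 12), (7, 3), (7, 10), (8, 1), (8, 12), (11, 4), (11, 9)}; affine count = 11; |E(F_13)| = 12.

Discriminant check: Δ ∝ 4a³ + 27b² = 4·5³ + 27·8² = 4·125 + 27·64 ≡ 5 (mod 13). Nonzero ⇒ E is nonsingular.
For each x ∈ F_13, compute rhs = x³ + 5·x + 8 mod 13, then count y ∈ F_13 with y² ≡ rhs.
  x = 0: rhs = 8, matching y values: none (0 points).
  x = 1: rhs = 1, matching y values: 1, 12 (2 points).
  x = 2: rhs = 0, matching y values: 0 (1 points).
  x = 3: rhs = 11, matching y values: none (0 points).
  x = 4: rhs = 1, matching y values: 1, 12 (2 points).
  x = 5: rhs = 2, matching y values: none (0 points).
  x = 6: rhs = 7, matching y values: none (0 points).
  x = 7: rhs = 9, matching y values: 3, 10 (2 points).
  x = 8: rhs = 1, matching y values: 1, 12 (2 points).
  x = 9: rhs = 2, matching y values: none (0 points).
  x = 10: rhs = 5, matching y values: none (0 points).
  x = 11: rhs = 3, matching y values: 4, 9 (2 points).
  x = 12: rhs = 2, matching y values: none (0 points).
Total affine count: 11.
Full point count |E(F_13)| = 11 + 1 = 12.
Hasse bound: |12 − (13+1)| = |-2| = 2 ≤ 2√13 ≈ 7.2111 ✓.


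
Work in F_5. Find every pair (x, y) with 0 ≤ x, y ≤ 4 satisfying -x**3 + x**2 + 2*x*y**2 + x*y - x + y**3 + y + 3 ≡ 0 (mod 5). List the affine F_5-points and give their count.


Affine F_5-points: {(0, 1), (2, 1), (3, 3), (4, 1), (4, 3)}; count = 5.

For each of the 25 pairs (x, y) ∈ F_5², evaluate f(x, y) mod 5. Record the zeros.
  x = 0: [0↦3, 1↦0, 2↦3, 3↦3, 4↦1]  zeros at y ∈ {1}
  x = 1: [0↦2, 1↦2, 2↦2, 3↦3, 4↦1]  zeros at y ∈ ∅
  x = 2: [0↦2, 1↦0, 2↦2, 3↦4, 4↦2]  zeros at y ∈ {1}
  x = 3: [0↦2, 1↦3, 2↦2, 3↦0, 4↦3]  zeros at y ∈ {3}
  x = 4: [0↦1, 1↦0, 2↦1, 3↦0, 4↦3]  zeros at y ∈ {1, 3}
Collecting zeros: affine points = {(0, 1), (2, 1), (3, 3), (4, 1), (4, 3)}.
Total count |C(F_5)_aff| = 5.


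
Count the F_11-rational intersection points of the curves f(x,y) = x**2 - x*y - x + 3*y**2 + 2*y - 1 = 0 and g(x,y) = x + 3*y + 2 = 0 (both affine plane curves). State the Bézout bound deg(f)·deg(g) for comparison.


Common zeros: ∅; count = 0; Bézout bound = 2.

deg(f) = 2, deg(g) = 1, so Bézout bound = 2.
Scan x ∈ F_11. For each x, list the y ∈ F_11 with f(x, y) ≡ 0 and those with g(x, y) ≡ 0 (mod 11); the common zeros in that column are the intersection.
  x = 0: f ≡ 0 at y ∈ {4, 10}; g ≡ 0 at y ∈ {3}; common: ∅.
  x = 1: f ≡ 0 at y ∈ ∅; g ≡ 0 at y ∈ {10}; common: ∅.
  x = 2: f ≡ 0 at y ∈ ∅; g ≡ 0 at y ∈ {6}; common: ∅.
  x = 3: f ≡ 0 at y ∈ ∅; g ≡ 0 at y ∈ {2}; common: ∅.
  x = 4: f ≡ 0 at y ∈ {0, 8}; g ≡ 0 at y ∈ {9}; common: ∅.
  x = 5: f ≡ 0 at y ∈ {4, 8}; g ≡ 0 at y ∈ {5}; common: ∅.
  x = 6: f ≡ 0 at y ∈ {2, 3}; g ≡ 0 at y ∈ {1}; common: ∅.
  x = 7: f ≡ 0 at y ∈ ∅; g ≡ 0 at y ∈ {8}; common: ∅.
  x = 8: f ≡ 0 at y ∈ {0, 2}; g ≡ 0 at y ∈ {4}; common: ∅.
  x = 9: f ≡ 0 at y ∈ {3}; g ≡ 0 at y ∈ {0}; common: ∅.
  x = 10: f ≡ 0 at y ∈ ∅; g ≡ 0 at y ∈ {7}; common: ∅.
Collecting: common zeros = ∅, so the count is 0.
Comparison with the Bézout bound: 0 ≤ 2 = deg(f)·deg(g), as expected for curves with no common component (the affine F_11-count falls short of the bound because intersections may lie at infinity, over extension fields, or carry multiplicity).


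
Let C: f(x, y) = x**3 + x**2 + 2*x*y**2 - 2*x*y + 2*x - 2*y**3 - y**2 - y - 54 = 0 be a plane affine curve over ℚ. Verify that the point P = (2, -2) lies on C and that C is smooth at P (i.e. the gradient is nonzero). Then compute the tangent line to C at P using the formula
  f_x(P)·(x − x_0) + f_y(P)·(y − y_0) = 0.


Tangent line at P: 30*x - 41*y - 142 = 0.

Step 1: f(2, -2) = 0, so P lies on C.
Step 2: partial derivatives
  f_x(x, y) = 3*x**2 + 2*x + 2*y**2 - 2*y + 2, f_y(x, y) = 4*x*y - 2*x - 6*y**2 - 2*y - 1.
  f_x(P) = 30, f_y(P) = -41 (gradient nonzero, so P is smooth).
Step 3: tangent line at P: 30·(x − 2) + -41·(y − -2) = 0.
Expanding: 30*x - 41*y - 142 = 0.


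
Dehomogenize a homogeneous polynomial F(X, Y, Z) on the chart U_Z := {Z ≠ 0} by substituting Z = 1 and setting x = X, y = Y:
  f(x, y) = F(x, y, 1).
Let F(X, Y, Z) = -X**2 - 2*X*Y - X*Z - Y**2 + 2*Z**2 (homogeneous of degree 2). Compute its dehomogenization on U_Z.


f(x, y) = -x**2 - 2*x*y - x - y**2 + 2

On U_Z we set Z = 1. Each monomial c·X^i·Y^j·Z^k in F becomes c·x^i·y^j·1^k = c·x^i·y^j.
Substituting Z = 1: F(X, Y, 1) = -x**2 - 2*x*y - x - y**2 + 2.
Note: deg(f) ≤ deg(F) = 2; strict inequality happens when F is divisible by Z (lost terms).


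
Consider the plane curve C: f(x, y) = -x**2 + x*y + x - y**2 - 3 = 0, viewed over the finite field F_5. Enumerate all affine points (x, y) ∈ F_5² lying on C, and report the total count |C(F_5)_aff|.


Affine F_5-points: {(1, 2), (1, 4), (2, 0), (2, 2), (4, 0), (4, 4)}; count = 6.

For each of the 25 pairs (x, y) ∈ F_5², evaluate f(x, y) mod 5. Record the zeros.
  x = 0: [0↦2, 1↦1, 2↦3, 3↦3, 4↦1]  zeros at y ∈ ∅
  x = 1: [0↦2, 1↦2, 2↦0, 3↦1, 4↦0]  zeros at y ∈ {2, 4}
  x = 2: [0↦0, 1↦1, 2↦0, 3↦2, 4↦2]  zeros at y ∈ {0, 2}
  x = 3: [0↦1, 1↦3, 2↦3, 3↦1, 4↦2]  zeros at y ∈ ∅
  x = 4: [0↦0, 1↦3, 2↦4, 3↦3, 4↦0]  zeros at y ∈ {0, 4}
Collecting zeros: affine points = {(1, 2), (1, 4), (2, 0), (2, 2), (4, 0), (4, 4)}.
Total count |C(F_5)_aff| = 6.


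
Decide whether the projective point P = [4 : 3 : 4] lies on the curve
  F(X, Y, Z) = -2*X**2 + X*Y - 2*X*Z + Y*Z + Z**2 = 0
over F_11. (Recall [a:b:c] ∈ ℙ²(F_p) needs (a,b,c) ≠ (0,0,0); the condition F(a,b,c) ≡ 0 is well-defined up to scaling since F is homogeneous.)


F(4,3,4) ≡ 9 (mod 11); P is NOT on the curve.

Evaluate F(4, 3, 4) term-by-term (mod 11).
  -2*X**2 ↦ -2·16·1·1 = -32
  X*Y ↦ 1·4·3·1 = 12
  -2*X*Z ↦ -2·4·1·4 = -32
  Y*Z ↦ 1·1·3·4 = 12
  Z**2 ↦ 1·1·1·16 = 16
Sum: F(4, 3, 4) = (-32) + (12) + (-32) + (12) + (16) = -24.
Reducing mod 11: -24 ≡ 9 (mod 11).
Since F(a, b, c) ≡ 9 ≠ 0 (mod 11), P does NOT lie on the curve.


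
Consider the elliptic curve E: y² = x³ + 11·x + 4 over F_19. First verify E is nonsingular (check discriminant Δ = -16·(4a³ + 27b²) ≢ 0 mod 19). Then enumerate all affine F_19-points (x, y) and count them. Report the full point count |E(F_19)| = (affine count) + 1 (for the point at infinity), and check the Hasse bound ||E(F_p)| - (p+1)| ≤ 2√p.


Affine points = {(0, 2), (0, 17), (1, 4), (1, 15), (3, 8), (3, 11), (4, 6), (4, 13), (6, 1), (6, 18), (7, 5), (7, 14), (13, 8), (13, 11), (16, 1), (16, 18), (18, 7), (18, 12)}; affine count = 18; |E(F_19)| = 19.

Discriminant check: Δ ∝ 4a³ + 27b² = 4·11³ + 27·4² = 4·1331 + 27·16 ≡ 18 (mod 19). Nonzero ⇒ E is nonsingular.
For each x ∈ F_19, compute rhs = x³ + 11·x + 4 mod 19, then count y ∈ F_19 with y² ≡ rhs.
  x = 0: rhs = 4, matching y values: 2, 17 (2 points).
  x = 1: rhs = 16, matching y values: 4, 15 (2 points).
  x = 2: rhs = 15, matching y values: none (0 points).
  x = 3: rhs = 7, matching y values: 8, 11 (2 points).
  x = 4: rhs = 17, matching y values: 6, 13 (2 points).
  x = 5: rhs = 13, matching y values: none (0 points).
  x = 6: rhs = 1, matching y values: 1, 18 (2 points).
  x = 7: rhs = 6, matching y values: 5, 14 (2 points).
  x = 8: rhs = 15, matching y values: none (0 points).
  x = 9: rhs = 15, matching y values: none (0 points).
  x = 10: rhs = 12, matching y values: none (0 points).
  x = 11: rhs = 12, matching y values: none (0 points).
  x = 12: rhs = 2, matching y values: none (0 points).
  x = 13: rhs = 7, matching y values: 8, 11 (2 points).
  x = 14: rhs = 14, matching y values: none (0 points).
  x = 15: rhs = 10, matching y values: none (0 points).
  x = 16: rhs = 1, matching y values: 1, 18 (2 points).
  x = 17: rhs = 12, matching y values: none (0 points).
  x = 18: rhs = 11, matching y values: 7, 12 (2 points).
Total affine count: 18.
Full point count |E(F_19)| = 18 + 1 = 19.
Hasse bound: |19 − (19+1)| = |-1| = 1 ≤ 2√19 ≈ 8.7178 ✓.


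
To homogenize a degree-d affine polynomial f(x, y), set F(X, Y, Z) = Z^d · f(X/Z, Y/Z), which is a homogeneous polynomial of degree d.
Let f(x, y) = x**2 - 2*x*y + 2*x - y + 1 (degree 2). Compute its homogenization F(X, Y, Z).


F(X, Y, Z) = X**2 - 2*X*Y + 2*X*Z - Y*Z + Z**2

deg(f) = 2.
Substitute x = X/Z, y = Y/Z into f, then multiply by Z^2.
  monomial 1·x^2·y^0 ↦ 1·X^2·Y^0·Z^0.
  monomial -2·x^1·y^1 ↦ -2·X^1·Y^1·Z^0.
  monomial 2·x^1·y^0 ↦ 2·X^1·Y^0·Z^1.
  monomial -1·x^0·y^1 ↦ -1·X^0·Y^1·Z^1.
  monomial 1·x^0·y^0 ↦ 1·X^0·Y^0·Z^2.
Collecting: F(X, Y, Z) = X**2 - 2*X*Y + 2*X*Z - Y*Z + Z**2.


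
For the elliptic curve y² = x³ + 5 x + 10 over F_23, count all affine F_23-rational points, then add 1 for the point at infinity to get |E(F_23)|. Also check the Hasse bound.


Affine points = {(1, 4), (1, 19), (3, 11), (3, 12), (4, 5), (4, 18), (6, 7), (6, 16), (9, 5), (9, 18), (10, 5), (10, 18), (11, 4), (11, 19), (12, 2), (12, 21), (13, 8), (13, 15), (14, 8), (14, 15), (16, 0), (19, 8), (19, 15), (22, 2), (22, 21)}; affine count = 25; |E(F_23)| = 26.

Discriminant check: Δ ∝ 4a³ + 27b² = 4·5³ + 27·10² = 4·125 + 27·100 ≡ 3 (mod 23). Nonzero ⇒ E is nonsingular.
For each x ∈ F_23, compute rhs = x³ + 5·x + 10 mod 23, then count y ∈ F_23 with y² ≡ rhs.
  x = 0: rhs = 10, matching y values: none (0 points).
  x = 1: rhs = 16, matching y values: 4, 19 (2 points).
  x = 2: rhs = 5, matching y values: none (0 points).
  x = 3: rhs = 6, matching y values: 11, 12 (2 points).
  x = 4: rhs = 2, matching y values: 5, 18 (2 points).
  x = 5: rhs = 22, matching y values: none (0 points).
  x = 6: rhs = 3, matching y values: 7, 16 (2 points).
  x = 7: rhs = 20, matching y values: none (0 points).
  x = 8: rhs = 10, matching y values: none (0 points).
  x = 9: rhs = 2, matching y values: 5, 18 (2 points).
  x = 10: rhs = 2, matching y values: 5, 18 (2 points).
  x = 11: rhs = 16, matching y values: 4, 19 (2 points).
  x = 12: rhs = 4, matching y values: 2, 21 (2 points).
  x = 13: rhs = 18, matching y values: 8, 15 (2 points).
  x = 14: rhs = 18, matching y values: 8, 15 (2 points).
  x = 15: rhs = 10, matching y values: none (0 points).
  x = 16: rhs = 0, matching y values: 0 (1 points).
  x = 17: rhs = 17, matching y values: none (0 points).
  x = 18: rhs = 21, matching y values: none (0 points).
  x = 19: rhs = 18, matching y values: 8, 15 (2 points).
  x = 20: rhs = 14, matching y values: none (0 points).
  x = 21: rhs = 15, matching y values: none (0 points).
  x = 22: rhs = 4, matching y values: 2, 21 (2 points).
Total affine count: 25.
Full point count |E(F_23)| = 25 + 1 = 26.
Hasse bound: |26 − (23+1)| = |2| = 2 ≤ 2√23 ≈ 9.5917 ✓.


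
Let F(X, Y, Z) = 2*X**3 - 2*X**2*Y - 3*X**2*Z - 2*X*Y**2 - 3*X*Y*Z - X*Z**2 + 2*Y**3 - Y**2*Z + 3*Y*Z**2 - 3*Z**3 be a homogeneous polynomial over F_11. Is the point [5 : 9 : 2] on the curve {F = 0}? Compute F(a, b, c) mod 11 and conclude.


F(5,9,2) ≡ 7 (mod 11); P is NOT on the curve.

Evaluate F(5, 9, 2) term-by-term (mod 11).
  2*X**3 ↦ 2·125·1·1 = 250
  -2*X**2*Y ↦ -2·25·9·1 = -450
  -3*X**2*Z ↦ -3·25·1·2 = -150
  -2*X*Y**2 ↦ -2·5·81·1 = -810
  -3*X*Y*Z ↦ -3·5·9·2 = -270
  -X*Z**2 ↦ -1·5·1·4 = -20
  2*Y**3 ↦ 2·1·729·1 = 1458
  -Y**2*Z ↦ -1·1·81·2 = -162
  3*Y*Z**2 ↦ 3·1·9·4 = 108
  -3*Z**3 ↦ -3·1·1·8 = -24
Sum: F(5, 9, 2) = (250) + (-450) + (-150) + (-810) + (-270) + (-20) + (1458) + (-162) + (108) + (-24) = -70.
Reducing mod 11: -70 ≡ 7 (mod 11).
Since F(a, b, c) ≡ 7 ≠ 0 (mod 11), P does NOT lie on the curve.


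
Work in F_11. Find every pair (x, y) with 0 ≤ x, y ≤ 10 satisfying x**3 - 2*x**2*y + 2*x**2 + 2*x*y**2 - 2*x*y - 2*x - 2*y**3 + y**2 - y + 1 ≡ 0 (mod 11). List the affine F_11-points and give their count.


Affine F_11-points: {(1, 5), (1, 6), (1, 7), (2, 10), (4, 1), (6, 2), (7, 4), (8, 1), (9, 2), (10, 1)}; count = 10.

For each of the 121 pairs (x, y) ∈ F_11², evaluate f(x, y) mod 11. Record the zeros.
  x = 0: [0↦1, 1↦10, 2↦9, 3↦8, 4↦6, 5↦2, 6↦6, 7↦6, 8↦1, 9↦1, 10↦5]  zeros at y ∈ ∅
  x = 1: [0↦2, 1↦9, 2↦10, 3↦4, 4↦1, 5↦0, 6↦0, 7↦0, 8↦10, 9↦7, 10↦1]  zeros at y ∈ {5, 6, 7}
  x = 2: [0↦2, 1↦3, 2↦2, 3↦9, 4↦1, 5↦10, 6↦2, 7↦9, 8↦8, 9↦9, 10↦0]  zeros at y ∈ {10}
  x = 3: [0↦7, 1↦9, 2↦2, 3↦7, 4↦1, 5↦5, 6↦7, 7↦6, 8↦1, 9↦2, 10↦8]  zeros at y ∈ ∅
  x = 4: [0↦1, 1↦0, 2↦5, 3↦4, 4↦7, 5↦2, 6↦10, 7↦8, 8↦6, 9↦3, 10↦9]  zeros at y ∈ {1}
  x = 5: [0↦1, 1↦4, 2↦6, 3↦6, 4↦3, 5↦7, 6↦6, 7↦10, 8↦7, 9↦7, 10↦9]  zeros at y ∈ ∅
  x = 6: [0↦2, 1↦5, 2↦0, 3↦8, 4↦6, 5↦4, 6↦1, 7↦7, 8↦10, 9↦9, 10↦3]  zeros at y ∈ {2}
  x = 7: [0↦10, 1↦9, 2↦4, 3↦5, 4↦0, 5↦10, 6↦1, 7↦5, 8↦10, 9↦4, 10↦8]  zeros at y ∈ {4}
  x = 8: [0↦9, 1↦0, 2↦2, 3↦3, 4↦2, 5↦9, 6↦1, 7↦10, 8↦2, 9↦9, 10↦8]  zeros at y ∈ {1}
  x = 9: [0↦5, 1↦6, 2↦0, 3↦8, 4↦7, 5↦7, 6↦7, 7↦6, 8↦3, 9↦8, 10↦9]  zeros at y ∈ {2}
  x = 10: [0↦4, 1↦0, 2↦4, 3↦4, 4↦10, 5↦10, 6↦3, 7↦10, 8↦8, 9↦7, 10↦6]  zeros at y ∈ {1}
Collecting zeros: affine points = {(1, 5), (1, 6), (1, 7), (2, 10), (4, 1), (6, 2), (7, 4), (8, 1), (9, 2), (10, 1)}.
Total count |C(F_11)_aff| = 10.


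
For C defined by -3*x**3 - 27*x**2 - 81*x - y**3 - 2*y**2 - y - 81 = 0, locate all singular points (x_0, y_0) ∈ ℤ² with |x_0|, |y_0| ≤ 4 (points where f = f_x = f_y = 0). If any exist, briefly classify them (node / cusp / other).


Singular points: {(-3, -1)}; classification: cusp.

Compute partial derivatives:
  f_x = -9*x**2 - 54*x - 81.
  f_y = -3*y**2 - 4*y - 1.
Scan x_0 ∈ {−4, ..., 4}. For each x_0, f_y(x_0, y) is a polynomial in y; find its integer roots y ∈ {−4, ..., 4}, then test f_x and f at those candidates.
  x = -4: f_y(-4, y) = -3*y**2 - 4*y - 1; vanishes at y ∈ {-1}. (-4, -1): f_x = -9 ≠ 0.
  x = -3: f_y(-3, y) = -3*y**2 - 4*y - 1; vanishes at y ∈ {-1}. (-3, -1): f_x = 0, f = 0 — SINGULAR.
  x = -2: f_y(-2, y) = -3*y**2 - 4*y - 1; vanishes at y ∈ {-1}. (-2, -1): f_x = -9 ≠ 0.
  x = -1: f_y(-1, y) = -3*y**2 - 4*y - 1; vanishes at y ∈ {-1}. (-1, -1): f_x = -36 ≠ 0.
  x = 0: f_y(0, y) = -3*y**2 - 4*y - 1; vanishes at y ∈ {-1}. (0, -1): f_x = -81 ≠ 0.
  x = 1: f_y(1, y) = -3*y**2 - 4*y - 1; vanishes at y ∈ {-1}. (1, -1): f_x = -144 ≠ 0.
  x = 2: f_y(2, y) = -3*y**2 - 4*y - 1; vanishes at y ∈ {-1}. (2, -1): f_x = -225 ≠ 0.
  x = 3: f_y(3, y) = -3*y**2 - 4*y - 1; vanishes at y ∈ {-1}. (3, -1): f_x = -324 ≠ 0.
  x = 4: f_y(4, y) = -3*y**2 - 4*y - 1; vanishes at y ∈ {-1}. (4, -1): f_x = -441 ≠ 0.
Only singular point on the grid: (-3, -1).
Classify: substitute x = -3 + u, y = -1 + v and expand: f = -3*u**3 - v**3 + v**2.
No constant or linear terms (consistent with a singular point). Quadratic part: v**2. Cubic part: -3*u**3 - v**3.
The quadratic part v**2 is a perfect square, so there is a single (double) tangent line v = 0, i.e. y = -1. Restricting the cubic part to that line (v = 0) leaves -3*u**3 ≠ 0, so f is not divisible by v and the branch is v² ≈ 3*u**3 to lowest order — this is a cusp.
Classification: cusp.
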